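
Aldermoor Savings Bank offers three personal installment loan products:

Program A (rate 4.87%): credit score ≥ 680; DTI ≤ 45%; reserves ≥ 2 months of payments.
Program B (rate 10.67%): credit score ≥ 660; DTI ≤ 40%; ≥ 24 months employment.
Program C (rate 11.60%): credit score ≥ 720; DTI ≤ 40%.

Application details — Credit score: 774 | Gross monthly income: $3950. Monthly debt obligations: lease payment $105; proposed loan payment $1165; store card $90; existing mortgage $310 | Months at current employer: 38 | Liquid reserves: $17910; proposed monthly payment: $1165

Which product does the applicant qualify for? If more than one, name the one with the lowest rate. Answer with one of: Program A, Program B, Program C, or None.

Program A

Total debts = (105 + 1,165 + 90 + 310) = 1,670; DTI = 1,670/3,950 = 42.3%.
Reserves = 17,910/1,165 = 15.4 months.
Program A: score 774 ≥ 680; DTI 42.3% ≤ 45%; reserves 15.4 ≥ 2 mo → qualifies.
Program B: score 774 ≥ 660; DTI 42.3% > 40%; employment 38 ≥ 24 mo → does not qualify.
Program C: score 774 ≥ 720; DTI 42.3% > 40% → does not qualify.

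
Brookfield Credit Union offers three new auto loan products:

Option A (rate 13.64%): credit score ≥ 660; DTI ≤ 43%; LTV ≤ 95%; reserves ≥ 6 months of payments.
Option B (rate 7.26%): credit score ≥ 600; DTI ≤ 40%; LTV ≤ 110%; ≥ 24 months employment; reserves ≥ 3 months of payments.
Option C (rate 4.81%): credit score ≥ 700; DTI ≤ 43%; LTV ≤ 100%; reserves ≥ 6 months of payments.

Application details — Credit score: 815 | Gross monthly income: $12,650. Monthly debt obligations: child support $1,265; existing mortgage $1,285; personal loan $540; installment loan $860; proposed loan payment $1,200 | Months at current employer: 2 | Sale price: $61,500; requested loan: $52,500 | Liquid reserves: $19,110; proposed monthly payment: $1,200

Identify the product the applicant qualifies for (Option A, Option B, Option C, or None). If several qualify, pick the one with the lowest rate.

Total debts = (1,265 + 1,285 + 540 + 860 + 1,200) = 5,150; DTI = 5,150/12,650 = 40.7%.
LTV = 52,500/61,500 = 85.4%.
Reserves = 19,110/1,200 = 15.9 months.
Option A: score 815 ≥ 660; DTI 40.7% ≤ 43%; LTV 85.4% ≤ 95%; reserves 15.9 ≥ 6 mo → qualifies.
Option B: score 815 ≥ 600; DTI 40.7% > 40%; LTV 85.4% ≤ 110%; employment 2 < 24 mo; reserves 15.9 ≥ 3 mo → does not qualify.
Option C: score 815 ≥ 700; DTI 40.7% ≤ 43%; LTV 85.4% ≤ 100%; reserves 15.9 ≥ 6 mo → qualifies.
Qualifying: Option A, Option C. Lowest rate is 4.81% → Option C.

Option C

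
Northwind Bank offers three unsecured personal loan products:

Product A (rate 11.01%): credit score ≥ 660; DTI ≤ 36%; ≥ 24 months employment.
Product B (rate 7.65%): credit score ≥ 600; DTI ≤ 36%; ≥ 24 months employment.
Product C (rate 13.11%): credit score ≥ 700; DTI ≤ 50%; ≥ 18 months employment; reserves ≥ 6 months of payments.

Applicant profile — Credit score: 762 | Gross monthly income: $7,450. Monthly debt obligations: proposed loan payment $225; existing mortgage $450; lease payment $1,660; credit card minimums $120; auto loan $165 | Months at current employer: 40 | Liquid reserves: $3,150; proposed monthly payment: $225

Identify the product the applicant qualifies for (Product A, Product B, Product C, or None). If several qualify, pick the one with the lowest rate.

Total debts = (225 + 450 + 1,660 + 120 + 165) = 2,620; DTI = 2,620/7,450 = 35.2%.
Reserves = 3,150/225 = 14.0 months.
Product A: score 762 ≥ 660; DTI 35.2% ≤ 36%; employment 40 ≥ 24 mo → qualifies.
Product B: score 762 ≥ 600; DTI 35.2% ≤ 36%; employment 40 ≥ 24 mo → qualifies.
Product C: score 762 ≥ 700; DTI 35.2% ≤ 50%; employment 40 ≥ 18 mo; reserves 14.0 ≥ 6 mo → qualifies.
Qualifying: Product A, Product B, Product C. Lowest rate is 7.65% → Product B.

Product B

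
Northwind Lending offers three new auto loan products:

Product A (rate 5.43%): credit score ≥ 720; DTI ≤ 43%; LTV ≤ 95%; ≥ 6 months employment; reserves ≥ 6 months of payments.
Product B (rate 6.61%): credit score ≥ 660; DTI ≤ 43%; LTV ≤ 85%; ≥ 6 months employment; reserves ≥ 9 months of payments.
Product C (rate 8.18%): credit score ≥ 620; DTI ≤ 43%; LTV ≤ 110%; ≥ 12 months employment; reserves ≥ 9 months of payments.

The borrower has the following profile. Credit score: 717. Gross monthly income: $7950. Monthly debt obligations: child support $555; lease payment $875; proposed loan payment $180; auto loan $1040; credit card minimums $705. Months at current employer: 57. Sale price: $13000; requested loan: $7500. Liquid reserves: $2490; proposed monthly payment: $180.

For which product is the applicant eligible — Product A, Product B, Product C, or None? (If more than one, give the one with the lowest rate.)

Product B

Total debts = (555 + 875 + 180 + 1,040 + 705) = 3,355; DTI = 3,355/7,950 = 42.2%.
LTV = 7,500/13,000 = 57.7%.
Reserves = 2,490/180 = 13.8 months.
Product A: score 717 < 720; DTI 42.2% ≤ 43%; LTV 57.7% ≤ 95%; employment 57 ≥ 6 mo; reserves 13.8 ≥ 6 mo → does not qualify.
Product B: score 717 ≥ 660; DTI 42.2% ≤ 43%; LTV 57.7% ≤ 85%; employment 57 ≥ 6 mo; reserves 13.8 ≥ 9 mo → qualifies.
Product C: score 717 ≥ 620; DTI 42.2% ≤ 43%; LTV 57.7% ≤ 110%; employment 57 ≥ 12 mo; reserves 13.8 ≥ 9 mo → qualifies.
Qualifying: Product B, Product C. Lowest rate is 6.61% → Product B.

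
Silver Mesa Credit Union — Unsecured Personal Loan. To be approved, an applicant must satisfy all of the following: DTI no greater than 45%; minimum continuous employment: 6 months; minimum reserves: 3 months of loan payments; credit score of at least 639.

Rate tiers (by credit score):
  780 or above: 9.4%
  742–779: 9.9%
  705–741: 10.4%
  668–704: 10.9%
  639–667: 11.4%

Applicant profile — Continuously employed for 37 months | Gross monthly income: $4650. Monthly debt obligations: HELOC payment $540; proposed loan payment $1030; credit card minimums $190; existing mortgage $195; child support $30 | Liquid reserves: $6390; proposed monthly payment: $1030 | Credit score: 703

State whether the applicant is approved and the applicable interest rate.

Credit score 703 ≥ 639 (meets minimum)
Total monthly debts = (540 + 1,030 + 190 + 195 + 30) = 1,985. DTI: 1,985 ÷ 4,650 = 42.7%, within the 45% cap
Employment 37 ≥ 6 months
Reserves = 6,390/1,030 = 6.2 months ≥ 3
All requirements met. Score 703 falls in the 668–704 tier → 10.9%.

Approved at 10.9%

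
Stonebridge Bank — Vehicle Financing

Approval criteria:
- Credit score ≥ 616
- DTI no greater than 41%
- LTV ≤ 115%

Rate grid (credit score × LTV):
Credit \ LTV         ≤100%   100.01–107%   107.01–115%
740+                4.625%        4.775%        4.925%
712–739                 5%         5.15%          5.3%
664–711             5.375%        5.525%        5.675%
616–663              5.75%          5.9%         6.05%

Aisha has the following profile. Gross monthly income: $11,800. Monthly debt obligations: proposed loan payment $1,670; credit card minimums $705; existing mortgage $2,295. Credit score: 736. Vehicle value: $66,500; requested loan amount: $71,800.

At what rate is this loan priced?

5.3%

Credit score 736 ≥ 616; Total monthly debts = (1,670 + 705 + 2,295) = 4,670. DTI = 4,670/11,800 = 39.6% ≤ 41%
LTV: 71,800 ÷ 66,500 = 108%, within 115% cap
Score 736 is in the 712–739 band; LTV 108% is in the 107.01–115% band → 5.3%.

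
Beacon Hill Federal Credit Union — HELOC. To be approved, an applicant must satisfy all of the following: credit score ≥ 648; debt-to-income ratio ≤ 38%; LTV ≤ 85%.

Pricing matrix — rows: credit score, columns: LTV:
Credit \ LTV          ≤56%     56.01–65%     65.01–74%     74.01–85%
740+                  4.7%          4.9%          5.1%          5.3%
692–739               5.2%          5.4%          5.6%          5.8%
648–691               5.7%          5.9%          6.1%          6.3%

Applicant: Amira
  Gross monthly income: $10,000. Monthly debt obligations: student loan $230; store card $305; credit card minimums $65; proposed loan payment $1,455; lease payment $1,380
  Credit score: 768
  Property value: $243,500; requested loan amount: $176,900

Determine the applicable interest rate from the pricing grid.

5.1%

Credit score 768 ≥ 648; Total monthly debts = (230 + 305 + 65 + 1,455 + 1,380) = 3,435. DTI = 3,435/10,000 = 34.4% ≤ 38%
LTV: 176,900 ÷ 243,500 = 72.6%, within 85% cap
Score 768 is in the 740+ band; LTV 72.6% is in the 65.01–74% band → 5.1%.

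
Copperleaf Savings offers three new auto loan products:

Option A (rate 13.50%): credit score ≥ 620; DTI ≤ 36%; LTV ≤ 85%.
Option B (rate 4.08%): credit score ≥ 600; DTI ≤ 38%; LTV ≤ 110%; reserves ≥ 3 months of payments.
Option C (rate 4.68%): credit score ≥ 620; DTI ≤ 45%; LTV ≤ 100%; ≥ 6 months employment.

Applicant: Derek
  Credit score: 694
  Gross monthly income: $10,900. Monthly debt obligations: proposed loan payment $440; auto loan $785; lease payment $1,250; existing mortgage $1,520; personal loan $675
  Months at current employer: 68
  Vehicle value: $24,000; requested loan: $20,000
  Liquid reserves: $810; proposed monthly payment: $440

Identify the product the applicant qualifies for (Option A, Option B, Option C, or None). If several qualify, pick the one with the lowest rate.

Total debts = (440 + 785 + 1,250 + 1,520 + 675) = 4,670; DTI = 4,670/10,900 = 42.8%.
LTV = 20,000/24,000 = 83.3%.
Reserves = 810/440 = 1.8 months.
Option A: score 694 ≥ 620; DTI 42.8% > 36%; LTV 83.3% ≤ 85% → does not qualify.
Option B: score 694 ≥ 600; DTI 42.8% > 38%; LTV 83.3% ≤ 110%; reserves 1.8 < 3 mo → does not qualify.
Option C: score 694 ≥ 620; DTI 42.8% ≤ 45%; LTV 83.3% ≤ 100%; employment 68 ≥ 6 mo → qualifies.

Option C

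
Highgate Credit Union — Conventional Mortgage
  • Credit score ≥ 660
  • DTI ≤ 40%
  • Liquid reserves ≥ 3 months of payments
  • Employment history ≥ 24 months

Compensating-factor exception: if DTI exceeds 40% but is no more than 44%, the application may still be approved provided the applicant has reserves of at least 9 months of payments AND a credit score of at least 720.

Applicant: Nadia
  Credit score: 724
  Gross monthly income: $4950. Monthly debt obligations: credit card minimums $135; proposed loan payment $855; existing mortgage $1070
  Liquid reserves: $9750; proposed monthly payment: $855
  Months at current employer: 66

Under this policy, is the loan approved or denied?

Credit score 724 ≥ 660 (meets base)
Total debts = (135 + 855 + 1,070) = 2,060. DTI = 2,060/4,950 = 41.6% > 40% — standard DTI limit exceeded.
Reserves: 9,750 ÷ 855 = 11.4 months (meets 3-month minimum)
Employment 66 ≥ 24 months
41.6% falls in the override range (40%–44%), so the compensating-factor test applies.
Override check — reserves: 11.4 mo (ok); score: 724 (ok).
Both override conditions satisfied; DTI exception granted.

Approved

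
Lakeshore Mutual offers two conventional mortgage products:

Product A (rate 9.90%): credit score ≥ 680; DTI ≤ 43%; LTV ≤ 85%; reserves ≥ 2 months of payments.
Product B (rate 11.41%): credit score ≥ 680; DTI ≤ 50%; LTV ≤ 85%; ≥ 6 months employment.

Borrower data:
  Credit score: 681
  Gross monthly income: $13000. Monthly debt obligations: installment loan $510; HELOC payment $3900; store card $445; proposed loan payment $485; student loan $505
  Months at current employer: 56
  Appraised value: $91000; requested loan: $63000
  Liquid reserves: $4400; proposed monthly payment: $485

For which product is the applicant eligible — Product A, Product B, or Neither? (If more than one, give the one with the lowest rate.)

Product B

Total debts = (510 + 3,900 + 445 + 485 + 505) = 5,845; DTI = 5,845/13,000 = 45%.
LTV = 63,000/91,000 = 69.2%.
Reserves = 4,400/485 = 9.1 months.
Product A: score 681 ≥ 680; DTI 45% > 43%; LTV 69.2% ≤ 85%; reserves 9.1 ≥ 2 mo → does not qualify.
Product B: score 681 ≥ 680; DTI 45% ≤ 50%; LTV 69.2% ≤ 85%; employment 56 ≥ 6 mo → qualifies.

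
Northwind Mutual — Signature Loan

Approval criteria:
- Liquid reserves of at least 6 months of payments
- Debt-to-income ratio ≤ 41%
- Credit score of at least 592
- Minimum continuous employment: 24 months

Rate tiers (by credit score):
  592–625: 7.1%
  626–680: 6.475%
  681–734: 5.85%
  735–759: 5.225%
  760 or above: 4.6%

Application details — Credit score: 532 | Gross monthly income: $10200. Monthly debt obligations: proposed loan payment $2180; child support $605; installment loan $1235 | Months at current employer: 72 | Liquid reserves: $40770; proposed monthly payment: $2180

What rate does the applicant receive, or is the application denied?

Denied

Credit score 532 < 592 (below minimum)
Liquid reserves cover 40,770/2,180 = 18.7 months — ≥ 6 required
Total monthly debts = (2,180 + 605 + 1,235) = 4,020. DTI: 4,020 ÷ 10,200 = 39.4%, within the 41% cap
Employment 72 ≥ 24 months
Not all requirements met → denied.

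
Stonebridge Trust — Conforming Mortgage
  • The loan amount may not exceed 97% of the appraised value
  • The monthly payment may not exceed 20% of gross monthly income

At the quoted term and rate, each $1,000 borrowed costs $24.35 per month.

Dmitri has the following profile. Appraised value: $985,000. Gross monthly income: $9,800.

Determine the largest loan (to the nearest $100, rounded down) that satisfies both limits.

Payment cap: 20% × $9,800 = $1,960/month.
At $24.35 per $1,000, that supports 1,960/24.35 × 1,000 ≈ $80,492 → $80,400.
LTV cap: 97% × $985,000 = $955,450 → $955,400.
Binding constraint: payment-to-income.

$80,400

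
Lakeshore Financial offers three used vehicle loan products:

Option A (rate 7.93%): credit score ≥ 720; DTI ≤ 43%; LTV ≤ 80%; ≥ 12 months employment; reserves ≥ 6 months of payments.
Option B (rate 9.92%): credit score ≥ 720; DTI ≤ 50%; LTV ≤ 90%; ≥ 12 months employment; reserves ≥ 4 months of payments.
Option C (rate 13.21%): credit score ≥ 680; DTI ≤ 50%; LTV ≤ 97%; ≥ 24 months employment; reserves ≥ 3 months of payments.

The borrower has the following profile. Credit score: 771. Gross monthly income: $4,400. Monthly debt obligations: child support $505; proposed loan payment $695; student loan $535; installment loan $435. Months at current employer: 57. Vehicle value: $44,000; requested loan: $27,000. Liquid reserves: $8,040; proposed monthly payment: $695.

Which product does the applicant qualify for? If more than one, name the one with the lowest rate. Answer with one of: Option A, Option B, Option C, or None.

Option B

Total debts = (505 + 695 + 535 + 435) = 2,170; DTI = 2,170/4,400 = 49.3%.
LTV = 27,000/44,000 = 61.4%.
Reserves = 8,040/695 = 11.6 months.
Option A: score 771 ≥ 720; DTI 49.3% > 43%; LTV 61.4% ≤ 80%; employment 57 ≥ 12 mo; reserves 11.6 ≥ 6 mo → does not qualify.
Option B: score 771 ≥ 720; DTI 49.3% ≤ 50%; LTV 61.4% ≤ 90%; employment 57 ≥ 12 mo; reserves 11.6 ≥ 4 mo → qualifies.
Option C: score 771 ≥ 680; DTI 49.3% ≤ 50%; LTV 61.4% ≤ 97%; employment 57 ≥ 24 mo; reserves 11.6 ≥ 3 mo → qualifies.
Qualifying: Option B, Option C. Lowest rate is 9.92% → Option B.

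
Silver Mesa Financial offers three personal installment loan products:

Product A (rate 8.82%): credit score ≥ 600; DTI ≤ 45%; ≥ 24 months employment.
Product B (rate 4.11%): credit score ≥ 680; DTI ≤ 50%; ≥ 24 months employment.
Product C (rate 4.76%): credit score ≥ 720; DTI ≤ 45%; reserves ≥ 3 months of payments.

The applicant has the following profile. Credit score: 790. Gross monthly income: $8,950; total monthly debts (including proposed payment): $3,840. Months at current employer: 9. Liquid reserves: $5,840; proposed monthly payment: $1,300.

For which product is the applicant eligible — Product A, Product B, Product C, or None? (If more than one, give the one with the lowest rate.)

Product C

DTI = 3,840/8,950 = 42.9%.
Reserves = 5,840/1,300 = 4.5 months.
Product A: score 790 ≥ 600; DTI 42.9% ≤ 45%; employment 9 < 24 mo → does not qualify.
Product B: score 790 ≥ 680; DTI 42.9% ≤ 50%; employment 9 < 24 mo → does not qualify.
Product C: score 790 ≥ 720; DTI 42.9% ≤ 45%; reserves 4.5 ≥ 3 mo → qualifies.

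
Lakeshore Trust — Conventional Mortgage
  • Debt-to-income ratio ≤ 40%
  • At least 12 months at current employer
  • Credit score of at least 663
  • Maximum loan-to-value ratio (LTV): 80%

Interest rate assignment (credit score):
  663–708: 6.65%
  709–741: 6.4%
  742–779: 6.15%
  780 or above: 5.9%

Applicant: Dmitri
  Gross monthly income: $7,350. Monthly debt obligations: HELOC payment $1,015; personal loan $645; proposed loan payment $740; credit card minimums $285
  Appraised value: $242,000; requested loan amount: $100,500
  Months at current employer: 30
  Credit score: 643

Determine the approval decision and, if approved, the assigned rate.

Credit score 643 < 663 (below minimum)
Employment 30 ≥ 12 months
LTV: 100,500 ÷ 242,000 = 41.5%, within 80% cap
Total monthly debts = (1,015 + 645 + 740 + 285) = 2,685. DTI: 2,685 ÷ 7,350 = 36.5%, within the 40% cap
Not all requirements met → denied.

Denied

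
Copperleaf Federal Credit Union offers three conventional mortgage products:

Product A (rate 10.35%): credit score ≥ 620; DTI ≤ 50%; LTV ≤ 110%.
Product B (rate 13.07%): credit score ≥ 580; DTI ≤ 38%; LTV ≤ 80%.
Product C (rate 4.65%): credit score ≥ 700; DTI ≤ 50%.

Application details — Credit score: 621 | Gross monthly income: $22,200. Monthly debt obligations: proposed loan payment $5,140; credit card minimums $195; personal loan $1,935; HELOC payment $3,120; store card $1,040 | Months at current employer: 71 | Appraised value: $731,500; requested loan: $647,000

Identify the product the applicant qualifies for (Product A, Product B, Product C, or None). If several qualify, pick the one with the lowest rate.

None

Total debts = (5,140 + 195 + 1,935 + 3,120 + 1,040) = 11,430; DTI = 11,430/22,200 = 51.5%.
LTV = 647,000/731,500 = 88.4%.
Product A: score 621 ≥ 620; DTI 51.5% > 50%; LTV 88.4% ≤ 110% → does not qualify.
Product B: score 621 ≥ 580; DTI 51.5% > 38%; LTV 88.4% > 80% → does not qualify.
Product C: score 621 < 700; DTI 51.5% > 50% → does not qualify.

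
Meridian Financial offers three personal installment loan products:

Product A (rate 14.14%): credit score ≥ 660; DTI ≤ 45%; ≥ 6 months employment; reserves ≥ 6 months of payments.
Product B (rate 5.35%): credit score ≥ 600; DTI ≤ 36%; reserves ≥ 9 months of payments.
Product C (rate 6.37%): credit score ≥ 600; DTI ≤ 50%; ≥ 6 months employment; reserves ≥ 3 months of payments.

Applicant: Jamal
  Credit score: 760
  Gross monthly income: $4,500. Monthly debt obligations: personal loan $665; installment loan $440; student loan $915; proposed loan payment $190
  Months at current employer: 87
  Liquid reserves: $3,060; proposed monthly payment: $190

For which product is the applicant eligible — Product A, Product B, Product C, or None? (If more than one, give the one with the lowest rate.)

Total debts = (665 + 440 + 915 + 190) = 2,210; DTI = 2,210/4,500 = 49.1%.
Reserves = 3,060/190 = 16.1 months.
Product A: score 760 ≥ 660; DTI 49.1% > 45%; employment 87 ≥ 6 mo; reserves 16.1 ≥ 6 mo → does not qualify.
Product B: score 760 ≥ 600; DTI 49.1% > 36%; reserves 16.1 ≥ 9 mo → does not qualify.
Product C: score 760 ≥ 600; DTI 49.1% ≤ 50%; employment 87 ≥ 6 mo; reserves 16.1 ≥ 3 mo → qualifies.

Product C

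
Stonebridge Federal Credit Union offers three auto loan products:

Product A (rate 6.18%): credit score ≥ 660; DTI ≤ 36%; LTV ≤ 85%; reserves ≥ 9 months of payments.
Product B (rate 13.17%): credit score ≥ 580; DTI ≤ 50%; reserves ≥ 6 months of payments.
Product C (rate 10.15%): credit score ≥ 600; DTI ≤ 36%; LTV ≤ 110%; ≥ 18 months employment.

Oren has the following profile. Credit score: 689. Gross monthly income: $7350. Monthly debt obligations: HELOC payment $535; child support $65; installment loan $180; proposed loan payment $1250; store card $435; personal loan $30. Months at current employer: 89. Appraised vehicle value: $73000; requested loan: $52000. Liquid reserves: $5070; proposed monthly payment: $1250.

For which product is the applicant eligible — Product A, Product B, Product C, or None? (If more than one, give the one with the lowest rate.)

Product C

Total debts = (535 + 65 + 180 + 1,250 + 435 + 30) = 2,495; DTI = 2,495/7,350 = 33.9%.
LTV = 52,000/73,000 = 71.2%.
Reserves = 5,070/1,250 = 4.1 months.
Product A: score 689 ≥ 660; DTI 33.9% ≤ 36%; LTV 71.2% ≤ 85%; reserves 4.1 < 9 mo → does not qualify.
Product B: score 689 ≥ 580; DTI 33.9% ≤ 50%; reserves 4.1 < 6 mo → does not qualify.
Product C: score 689 ≥ 600; DTI 33.9% ≤ 36%; LTV 71.2% ≤ 110%; employment 89 ≥ 18 mo → qualifies.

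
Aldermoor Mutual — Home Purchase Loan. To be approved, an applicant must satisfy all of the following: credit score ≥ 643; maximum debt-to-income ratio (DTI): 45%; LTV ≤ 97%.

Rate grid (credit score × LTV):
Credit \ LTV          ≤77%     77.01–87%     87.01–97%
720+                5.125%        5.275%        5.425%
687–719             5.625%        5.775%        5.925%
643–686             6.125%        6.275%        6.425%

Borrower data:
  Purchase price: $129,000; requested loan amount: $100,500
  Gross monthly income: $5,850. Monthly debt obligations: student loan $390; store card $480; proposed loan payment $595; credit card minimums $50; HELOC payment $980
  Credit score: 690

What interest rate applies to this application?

Credit score 690 ≥ 643; Total monthly debts = (390 + 480 + 595 + 50 + 980) = 2,495. DTI: 2,495 ÷ 5,850 = 42.6%, within the 45% cap
LTV: 100,500 ÷ 129,000 = 77.9%, within 97% cap
Credit 690 → row 687–719; LTV 77.9% → column 77.01–87%. Grid cell → 5.775%.

5.775%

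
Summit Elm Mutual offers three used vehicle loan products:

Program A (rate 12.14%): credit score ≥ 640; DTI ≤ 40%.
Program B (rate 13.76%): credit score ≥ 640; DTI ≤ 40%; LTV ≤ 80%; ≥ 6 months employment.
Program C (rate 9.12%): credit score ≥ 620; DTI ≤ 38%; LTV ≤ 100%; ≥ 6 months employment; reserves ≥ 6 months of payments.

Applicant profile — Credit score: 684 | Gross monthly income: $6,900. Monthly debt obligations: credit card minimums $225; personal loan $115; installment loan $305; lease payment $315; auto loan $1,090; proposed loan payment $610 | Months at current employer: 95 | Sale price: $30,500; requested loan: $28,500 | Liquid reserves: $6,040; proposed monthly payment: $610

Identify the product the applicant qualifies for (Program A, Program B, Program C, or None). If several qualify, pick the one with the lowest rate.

Total debts = (225 + 115 + 305 + 315 + 1,090 + 610) = 2,660; DTI = 2,660/6,900 = 38.6%.
LTV = 28,500/30,500 = 93.4%.
Reserves = 6,040/610 = 9.9 months.
Program A: score 684 ≥ 640; DTI 38.6% ≤ 40% → qualifies.
Program B: score 684 ≥ 640; DTI 38.6% ≤ 40%; LTV 93.4% > 80%; employment 95 ≥ 6 mo → does not qualify.
Program C: score 684 ≥ 620; DTI 38.6% > 38%; LTV 93.4% ≤ 100%; employment 95 ≥ 6 mo; reserves 9.9 ≥ 6 mo → does not qualify.

Program A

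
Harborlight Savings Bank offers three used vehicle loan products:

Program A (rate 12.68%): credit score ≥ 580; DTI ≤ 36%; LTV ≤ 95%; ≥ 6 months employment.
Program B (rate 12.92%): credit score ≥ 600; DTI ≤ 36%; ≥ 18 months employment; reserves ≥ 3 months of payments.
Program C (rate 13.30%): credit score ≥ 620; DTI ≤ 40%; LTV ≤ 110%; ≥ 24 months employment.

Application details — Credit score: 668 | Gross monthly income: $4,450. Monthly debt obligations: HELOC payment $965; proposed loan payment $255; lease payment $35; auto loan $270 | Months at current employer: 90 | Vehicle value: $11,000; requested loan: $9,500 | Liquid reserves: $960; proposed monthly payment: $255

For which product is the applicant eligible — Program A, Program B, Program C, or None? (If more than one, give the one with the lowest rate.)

Total debts = (965 + 255 + 35 + 270) = 1,525; DTI = 1,525/4,450 = 34.3%.
LTV = 9,500/11,000 = 86.4%.
Reserves = 960/255 = 3.8 months.
Program A: score 668 ≥ 580; DTI 34.3% ≤ 36%; LTV 86.4% ≤ 95%; employment 90 ≥ 6 mo → qualifies.
Program B: score 668 ≥ 600; DTI 34.3% ≤ 36%; employment 90 ≥ 18 mo; reserves 3.8 ≥ 3 mo → qualifies.
Program C: score 668 ≥ 620; DTI 34.3% ≤ 40%; LTV 86.4% ≤ 110%; employment 90 ≥ 24 mo → qualifies.
Qualifying: Program A, Program B, Program C. Lowest rate is 12.68% → Program A.

Program A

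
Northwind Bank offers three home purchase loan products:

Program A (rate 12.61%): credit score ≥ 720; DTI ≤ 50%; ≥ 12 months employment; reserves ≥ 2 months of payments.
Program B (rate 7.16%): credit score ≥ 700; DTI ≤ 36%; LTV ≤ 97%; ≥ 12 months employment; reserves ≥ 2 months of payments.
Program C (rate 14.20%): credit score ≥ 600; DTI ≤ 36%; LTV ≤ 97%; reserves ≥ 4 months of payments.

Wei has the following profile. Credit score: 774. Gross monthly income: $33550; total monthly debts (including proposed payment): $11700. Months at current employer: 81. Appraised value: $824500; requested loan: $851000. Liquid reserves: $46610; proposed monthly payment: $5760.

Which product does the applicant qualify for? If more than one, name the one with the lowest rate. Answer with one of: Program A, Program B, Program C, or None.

DTI = 11,700/33,550 = 34.9%.
LTV = 851,000/824,500 = 103.2%.
Reserves = 46,610/5,760 = 8.1 months.
Program A: score 774 ≥ 720; DTI 34.9% ≤ 50%; employment 81 ≥ 12 mo; reserves 8.1 ≥ 2 mo → qualifies.
Program B: score 774 ≥ 700; DTI 34.9% ≤ 36%; LTV 103.2% > 97%; employment 81 ≥ 12 mo; reserves 8.1 ≥ 2 mo → does not qualify.
Program C: score 774 ≥ 600; DTI 34.9% ≤ 36%; LTV 103.2% > 97%; reserves 8.1 ≥ 4 mo → does not qualify.

Program A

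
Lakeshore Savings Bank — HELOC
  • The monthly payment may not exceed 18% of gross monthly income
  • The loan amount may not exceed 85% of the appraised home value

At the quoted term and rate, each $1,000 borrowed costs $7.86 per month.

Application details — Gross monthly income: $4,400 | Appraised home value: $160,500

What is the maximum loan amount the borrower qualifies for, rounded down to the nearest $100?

$100,700

Payment cap: 18% × $4,400 = $792/month.
At $7.86 per $1,000, that supports 792/7.86 × 1,000 ≈ $100,763 → $100,700.
LTV cap: 85% × $160,500 = $136,425 → $136,400.
Binding constraint: payment-to-income.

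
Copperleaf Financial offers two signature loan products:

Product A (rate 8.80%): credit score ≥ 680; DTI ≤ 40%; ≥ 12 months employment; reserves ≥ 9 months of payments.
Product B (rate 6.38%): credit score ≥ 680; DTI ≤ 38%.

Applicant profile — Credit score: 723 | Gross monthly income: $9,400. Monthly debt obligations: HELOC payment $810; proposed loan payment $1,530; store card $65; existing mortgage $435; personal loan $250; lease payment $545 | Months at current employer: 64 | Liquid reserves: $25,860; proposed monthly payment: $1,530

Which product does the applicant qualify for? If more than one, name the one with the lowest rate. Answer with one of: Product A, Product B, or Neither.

Product A

Total debts = (810 + 1,530 + 65 + 435 + 250 + 545) = 3,635; DTI = 3,635/9,400 = 38.7%.
Reserves = 25,860/1,530 = 16.9 months.
Product A: score 723 ≥ 680; DTI 38.7% ≤ 40%; employment 64 ≥ 12 mo; reserves 16.9 ≥ 9 mo → qualifies.
Product B: score 723 ≥ 680; DTI 38.7% > 38% → does not qualify.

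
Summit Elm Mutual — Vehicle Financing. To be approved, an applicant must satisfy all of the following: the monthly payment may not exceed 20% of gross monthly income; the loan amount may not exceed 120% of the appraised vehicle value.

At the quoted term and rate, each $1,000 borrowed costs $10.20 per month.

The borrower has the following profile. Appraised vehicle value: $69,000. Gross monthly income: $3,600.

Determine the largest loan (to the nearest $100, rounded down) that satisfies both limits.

Payment cap: 20% × $3,600 = $720/month.
At $10.20 per $1,000, that supports 720/10.20 × 1,000 ≈ $70,588 → $70,500.
LTV cap: 120% × $69,000 = $82,800 → $82,800.
Binding constraint: payment-to-income.

$70,500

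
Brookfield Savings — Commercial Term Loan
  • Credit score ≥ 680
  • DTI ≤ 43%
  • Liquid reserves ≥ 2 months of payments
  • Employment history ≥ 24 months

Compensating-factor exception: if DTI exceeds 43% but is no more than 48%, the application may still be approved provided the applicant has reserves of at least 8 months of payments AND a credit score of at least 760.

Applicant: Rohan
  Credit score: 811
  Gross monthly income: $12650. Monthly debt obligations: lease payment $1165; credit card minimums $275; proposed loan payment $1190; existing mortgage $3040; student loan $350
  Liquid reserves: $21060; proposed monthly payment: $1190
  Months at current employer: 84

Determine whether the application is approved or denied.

Credit score 811 ≥ 680 (meets base)
Total debts = (1,165 + 275 + 1,190 + 3,040 + 350) = 6,020. DTI: 6,020 ÷ 12,650 = 47.6%, over the 43% base limit.
Reserves = 21,060/1,190 = 17.7 months ≥ 2
Employment 84 ≥ 24 months
DTI 47.6% is within the 43%–48% exception band; checking compensating factors.
Override check — reserves: 17.7 mo (ok); score: 811 (ok).
Both compensating conditions met → exception applies.

Approved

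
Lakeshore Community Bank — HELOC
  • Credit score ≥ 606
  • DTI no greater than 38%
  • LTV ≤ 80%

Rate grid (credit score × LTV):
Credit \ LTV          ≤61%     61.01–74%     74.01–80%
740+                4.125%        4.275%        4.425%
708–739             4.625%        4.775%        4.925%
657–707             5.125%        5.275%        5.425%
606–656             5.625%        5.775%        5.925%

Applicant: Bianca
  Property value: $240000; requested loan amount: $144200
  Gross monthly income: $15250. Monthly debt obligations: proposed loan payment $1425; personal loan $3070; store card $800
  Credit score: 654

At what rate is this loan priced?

5.625%

Credit score 654 ≥ 606; Total monthly debts = (1,425 + 3,070 + 800) = 5,295. Debt-to-income = 5,295/15,250 = 34.7% — meets 38% limit
Loan-to-value = 144,200/240,000 = 60.1% — pass (80% max)
Score 654 is in the 606–656 band; LTV 60.1% is in the ≤61% band → 5.625%.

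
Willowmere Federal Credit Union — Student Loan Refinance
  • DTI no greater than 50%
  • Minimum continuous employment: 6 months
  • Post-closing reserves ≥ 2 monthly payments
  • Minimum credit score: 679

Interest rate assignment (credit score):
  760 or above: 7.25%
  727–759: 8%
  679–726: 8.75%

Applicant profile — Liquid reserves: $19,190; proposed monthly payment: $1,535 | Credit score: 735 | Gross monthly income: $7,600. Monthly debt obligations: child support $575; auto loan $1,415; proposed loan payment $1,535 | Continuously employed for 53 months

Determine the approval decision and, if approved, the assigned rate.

Approved at 8%

Credit score 735 ≥ 679 (meets minimum)
Reserves = 19,190/1,535 = 12.5 months ≥ 2
Total monthly debts = (575 + 1,415 + 1,535) = 3,525. DTI: 3,525 ÷ 7,600 = 46.4%, within the 50% cap
Employment 53 ≥ 6 months
All requirements met. Score 735 falls in the 727–759 tier → 8%.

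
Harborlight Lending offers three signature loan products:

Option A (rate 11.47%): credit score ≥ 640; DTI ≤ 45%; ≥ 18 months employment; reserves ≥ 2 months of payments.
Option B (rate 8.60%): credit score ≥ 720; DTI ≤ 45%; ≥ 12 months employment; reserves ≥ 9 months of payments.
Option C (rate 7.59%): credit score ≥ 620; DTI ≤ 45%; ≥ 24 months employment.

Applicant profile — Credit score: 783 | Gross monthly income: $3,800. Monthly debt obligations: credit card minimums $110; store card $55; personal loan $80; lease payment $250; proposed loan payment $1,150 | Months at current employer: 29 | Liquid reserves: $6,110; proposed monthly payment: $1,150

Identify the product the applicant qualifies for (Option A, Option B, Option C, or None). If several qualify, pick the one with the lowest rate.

Total debts = (110 + 55 + 80 + 250 + 1,150) = 1,645; DTI = 1,645/3,800 = 43.3%.
Reserves = 6,110/1,150 = 5.3 months.
Option A: score 783 ≥ 640; DTI 43.3% ≤ 45%; employment 29 ≥ 18 mo; reserves 5.3 ≥ 2 mo → qualifies.
Option B: score 783 ≥ 720; DTI 43.3% ≤ 45%; employment 29 ≥ 12 mo; reserves 5.3 < 9 mo → does not qualify.
Option C: score 783 ≥ 620; DTI 43.3% ≤ 45%; employment 29 ≥ 24 mo → qualifies.
Qualifying: Option A, Option C. Lowest rate is 7.59% → Option C.

Option C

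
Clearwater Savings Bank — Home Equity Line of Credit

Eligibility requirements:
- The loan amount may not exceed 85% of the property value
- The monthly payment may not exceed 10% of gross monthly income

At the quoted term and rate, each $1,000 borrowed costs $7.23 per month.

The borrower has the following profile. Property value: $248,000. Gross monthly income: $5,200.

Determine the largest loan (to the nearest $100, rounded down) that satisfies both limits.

Payment cap: 10% × $5,200 = $520/month.
At $7.23 per $1,000, that supports 520/7.23 × 1,000 ≈ $71,922 → $71,900.
LTV cap: 85% × $248,000 = $210,800 → $210,800.
Binding constraint: payment-to-income.

$71,900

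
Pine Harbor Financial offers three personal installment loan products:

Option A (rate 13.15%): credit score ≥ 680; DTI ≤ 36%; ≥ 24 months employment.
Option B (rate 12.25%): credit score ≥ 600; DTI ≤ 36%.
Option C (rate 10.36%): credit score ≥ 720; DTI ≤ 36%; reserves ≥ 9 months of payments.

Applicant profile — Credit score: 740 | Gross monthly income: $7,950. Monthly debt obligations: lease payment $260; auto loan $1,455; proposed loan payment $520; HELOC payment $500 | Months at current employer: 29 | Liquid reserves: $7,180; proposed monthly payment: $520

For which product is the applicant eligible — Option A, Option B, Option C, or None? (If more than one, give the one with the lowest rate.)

Option C

Total debts = (260 + 1,455 + 520 + 500) = 2,735; DTI = 2,735/7,950 = 34.4%.
Reserves = 7,180/520 = 13.8 months.
Option A: score 740 ≥ 680; DTI 34.4% ≤ 36%; employment 29 ≥ 24 mo → qualifies.
Option B: score 740 ≥ 600; DTI 34.4% ≤ 36% → qualifies.
Option C: score 740 ≥ 720; DTI 34.4% ≤ 36%; reserves 13.8 ≥ 9 mo → qualifies.
Qualifying: Option A, Option B, Option C. Lowest rate is 10.36% → Option C.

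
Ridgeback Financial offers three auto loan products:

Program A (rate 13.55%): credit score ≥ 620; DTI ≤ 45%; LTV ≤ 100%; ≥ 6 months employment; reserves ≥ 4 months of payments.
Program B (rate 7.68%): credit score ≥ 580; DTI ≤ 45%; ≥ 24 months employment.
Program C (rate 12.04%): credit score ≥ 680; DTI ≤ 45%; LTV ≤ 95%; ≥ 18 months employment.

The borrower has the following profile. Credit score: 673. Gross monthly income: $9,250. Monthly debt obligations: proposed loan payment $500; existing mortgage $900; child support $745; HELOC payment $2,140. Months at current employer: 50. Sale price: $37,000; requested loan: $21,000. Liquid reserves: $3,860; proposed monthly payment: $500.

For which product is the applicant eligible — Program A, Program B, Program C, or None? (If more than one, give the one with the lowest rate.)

None

Total debts = (500 + 900 + 745 + 2,140) = 4,285; DTI = 4,285/9,250 = 46.3%.
LTV = 21,000/37,000 = 56.8%.
Reserves = 3,860/500 = 7.7 months.
Program A: score 673 ≥ 620; DTI 46.3% > 45%; LTV 56.8% ≤ 100%; employment 50 ≥ 6 mo; reserves 7.7 ≥ 4 mo → does not qualify.
Program B: score 673 ≥ 580; DTI 46.3% > 45%; employment 50 ≥ 24 mo → does not qualify.
Program C: score 673 < 680; DTI 46.3% > 45%; LTV 56.8% ≤ 95%; employment 50 ≥ 18 mo → does not qualify.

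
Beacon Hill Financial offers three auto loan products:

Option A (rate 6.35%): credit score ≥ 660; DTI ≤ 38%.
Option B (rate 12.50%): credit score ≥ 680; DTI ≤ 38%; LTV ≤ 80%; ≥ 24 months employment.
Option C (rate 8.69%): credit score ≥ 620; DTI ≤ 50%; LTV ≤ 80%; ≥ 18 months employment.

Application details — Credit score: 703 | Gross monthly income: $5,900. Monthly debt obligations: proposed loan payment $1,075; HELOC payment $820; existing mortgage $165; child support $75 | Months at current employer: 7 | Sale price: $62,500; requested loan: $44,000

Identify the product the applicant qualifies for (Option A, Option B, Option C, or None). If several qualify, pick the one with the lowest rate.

Option A

Total debts = (1,075 + 820 + 165 + 75) = 2,135; DTI = 2,135/5,900 = 36.2%.
LTV = 44,000/62,500 = 70.4%.
Option A: score 703 ≥ 660; DTI 36.2% ≤ 38% → qualifies.
Option B: score 703 ≥ 680; DTI 36.2% ≤ 38%; LTV 70.4% ≤ 80%; employment 7 < 24 mo → does not qualify.
Option C: score 703 ≥ 620; DTI 36.2% ≤ 50%; LTV 70.4% ≤ 80%; employment 7 < 18 mo → does not qualify.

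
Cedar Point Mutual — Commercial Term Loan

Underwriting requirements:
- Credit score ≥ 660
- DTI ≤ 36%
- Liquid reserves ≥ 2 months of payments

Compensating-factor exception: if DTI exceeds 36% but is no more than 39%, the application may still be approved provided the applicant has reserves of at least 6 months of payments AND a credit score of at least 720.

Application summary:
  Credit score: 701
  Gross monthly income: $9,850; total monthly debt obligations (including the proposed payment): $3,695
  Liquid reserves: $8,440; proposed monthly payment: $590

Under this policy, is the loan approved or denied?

Credit score 701 ≥ 660 (meets base)
DTI = 3,695/9,850 = 37.5% > 36% — standard DTI limit exceeded.
Liquid reserves cover 8,440/590 = 14.3 months — ≥ 2 required
DTI 37.5% is within the 36%–39% exception band; checking compensating factors.
Override check — reserves: 14.3 mo (ok); score: 701 (below 720).
Override conditions not both satisfied; exception does not apply.

Denied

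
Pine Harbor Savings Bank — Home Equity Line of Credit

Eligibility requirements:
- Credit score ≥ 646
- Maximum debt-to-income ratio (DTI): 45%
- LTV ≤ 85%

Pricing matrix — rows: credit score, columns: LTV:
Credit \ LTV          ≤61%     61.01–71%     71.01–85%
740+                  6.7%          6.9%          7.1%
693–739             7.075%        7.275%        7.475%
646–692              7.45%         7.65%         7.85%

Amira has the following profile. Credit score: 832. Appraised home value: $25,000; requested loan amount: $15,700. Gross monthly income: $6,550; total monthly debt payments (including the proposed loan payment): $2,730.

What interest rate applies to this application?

Credit score 832 ≥ 646; DTI: 2,730 ÷ 6,550 = 41.7%, within the 45% cap
LTV: 15,700 ÷ 25,000 = 62.8%, within 85% cap
Row: 832 falls in 740+. Column: 62.8% falls in 61.01–71%. Rate = 6.9%.

6.9%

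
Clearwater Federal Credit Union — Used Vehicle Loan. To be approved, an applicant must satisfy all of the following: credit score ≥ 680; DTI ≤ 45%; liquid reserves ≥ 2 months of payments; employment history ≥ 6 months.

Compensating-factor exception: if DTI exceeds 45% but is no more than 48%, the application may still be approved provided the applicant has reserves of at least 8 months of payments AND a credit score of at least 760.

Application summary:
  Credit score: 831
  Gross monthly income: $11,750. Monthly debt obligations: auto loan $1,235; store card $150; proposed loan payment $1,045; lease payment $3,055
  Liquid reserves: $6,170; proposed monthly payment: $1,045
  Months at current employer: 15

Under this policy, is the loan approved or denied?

Credit score 831 ≥ 680 (meets base)
Total debts = (1,235 + 150 + 1,045 + 3,055) = 5,485. DTI: 5,485 ÷ 11,750 = 46.7%, over the 45% base limit.
Liquid reserves cover 6,170/1,045 = 5.9 months — ≥ 2 required
Employment 15 ≥ 6 months
46.7% falls in the override range (45%–48%), so the compensating-factor test applies.
Reserves 5.9 < 8 months; credit score 831 ≥ 760.
Override conditions not both satisfied; exception does not apply.

Denied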